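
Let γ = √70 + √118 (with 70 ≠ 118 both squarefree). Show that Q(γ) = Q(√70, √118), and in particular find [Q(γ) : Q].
[Q(γ) : Q] = 4 (equivalently, Q(γ) = Q(√70, √118))

Obviously Q(γ) ⊆ Q(√70, √118), and [Q(√70, √118):Q] = 4 (since 70, 118 are distinct squarefree integers > 1 with 8260 not a perfect square). To show equality we compute the minimal polynomial of γ. From γ = √70 + √118: γ^2 = 70 + 2√(8260) + 118 = 188 + 2√(8260), so γ^2 - 188 = 2√(8260); squaring, (γ^2 - 188)^2 = 4·8260, i.e. γ^4 - 376γ^2 + 35344 - 33040 = 0, i.e. γ^4 - 376γ^2 + 2304 = 0. So γ is a root of x^4 - 376x^2 + 2304. This polynomial is irreducible over Q: it has no rational root (each ±√70 ± √118 is irrational), and any factorization into two quadratics over Q would force √(8260) ∈ Q (pairing opposite roots) or √70, √118 ∈ Q (other pairings), all impossible. Hence [Q(γ):Q] = 4 = [Q(√70, √118):Q], so Q(γ) = Q(√70, √118).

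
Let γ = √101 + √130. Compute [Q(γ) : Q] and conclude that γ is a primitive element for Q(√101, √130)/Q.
[Q(γ) : Q] = 4 (equivalently, Q(γ) = Q(√101, √130))

Obviously Q(γ) ⊆ Q(√101, √130), and [Q(√101, √130):Q] = 4 (since 101, 130 are distinct squarefree integers > 1 with 13130 not a perfect square). To show equality we compute the minimal polynomial of γ. From γ = √101 + √130: γ^2 = 101 + 2√(13130) + 130 = 231 + 2√(13130), so γ^2 - 231 = 2√(13130); squaring, (γ^2 - 231)^2 = 4·13130, i.e. γ^4 - 462γ^2 + 53361 - 52520 = 0, i.e. γ^4 - 462γ^2 + 841 = 0. So γ is a root of x^4 - 462x^2 + 841. This polynomial is irreducible over Q: it has no rational root (each ±√101 ± √130 is irrational), and any factorization into two quadratics over Q would force √(13130) ∈ Q (pairing opposite roots) or √101, √130 ∈ Q (other pairings), all impossible. Hence [Q(γ):Q] = 4 = [Q(√101, √130):Q], so Q(γ) = Q(√101, √130).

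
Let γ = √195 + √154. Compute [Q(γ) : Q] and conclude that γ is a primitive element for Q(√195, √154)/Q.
[Q(γ) : Q] = 4 (equivalently, Q(γ) = Q(√195, √154))

Obviously Q(γ) ⊆ Q(√195, √154), and [Q(√195, √154):Q] = 4 (since 195, 154 are distinct squarefree integers > 1 with 30030 not a perfect square). To show equality we compute the minimal polynomial of γ. From γ = √195 + √154: γ^2 = 195 + 2√(30030) + 154 = 349 + 2√(30030), so γ^2 - 349 = 2√(30030); squaring, (γ^2 - 349)^2 = 4·30030, i.e. γ^4 - 698γ^2 + 121801 - 120120 = 0, i.e. γ^4 - 698γ^2 + 1681 = 0. So γ is a root of x^4 - 698x^2 + 1681. This polynomial is irreducible over Q: it has no rational root (each ±√195 ± √154 is irrational), and any factorization into two quadratics over Q would force √(30030) ∈ Q (pairing opposite roots) or √195, √154 ∈ Q (other pairings), all impossible. Hence [Q(γ):Q] = 4 = [Q(√195, √154):Q], so Q(γ) = Q(√195, √154).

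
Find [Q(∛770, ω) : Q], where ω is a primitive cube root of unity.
[Q(∛770, ω) : Q] = 6

[Q(∛770):Q] = 3 (min poly x^3 - 770, irreducible since 770 is not a perfect cube). [Q(ω):Q] = 2 (min poly x^2 + x + 1). Since Q(∛770) ⊂ R and ω ∉ R, we have ω ∉ Q(∛770), so x^2 + x + 1 remains irreducible over Q(∛770) and [Q(∛770, ω) : Q(∛770)] = 2. By the tower law, [Q(∛770, ω) : Q] = 3 · 2 = 6. (In fact Q(∛770, ω) is the splitting field of x^3 - 770 over Q.)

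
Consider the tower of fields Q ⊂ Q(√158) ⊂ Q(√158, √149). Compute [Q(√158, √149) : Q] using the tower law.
[Q(√158, √149) : Q] = 4

[Q(√158):Q] = 2 (min poly x^2 - 158, irreducible since 158 is squarefree > 1). For the top step, suppose √149 ∈ Q(√158), say √149 = c + d√158 with c, d ∈ Q. Squaring: 149 = c^2 + 158d^2 + 2cd√158. Since √158 ∉ Q this forces 2cd = 0. If d = 0 then √149 = c ∈ Q, contradicting 149 squarefree > 1. If c = 0 then 149 = 158d^2, so 158·149 = (158d)^2 is a perfect square in Q — but 158·149 = 23542 is not a perfect square (since 158 and 149 are distinct squarefree integers). Contradiction. Hence √149 ∉ Q(√158), so x^2 - 149 stays irreducible over Q(√158) and [Q(√158, √149) : Q(√158)] = 2. By the tower law, [Q(√158, √149) : Q] = 2 · 2 = 4.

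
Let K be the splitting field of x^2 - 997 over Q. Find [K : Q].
[K : Q] = 2

f(x) = x^2 - 997 factors as (x - √997)(x + √997). The splitting field is K = Q(√997). Since 997 is squarefree and > 1, it is not a perfect square, so x^2 - 997 is irreducible over Q and [Q(√997) : Q] = 2. Hence [K : Q] = 2.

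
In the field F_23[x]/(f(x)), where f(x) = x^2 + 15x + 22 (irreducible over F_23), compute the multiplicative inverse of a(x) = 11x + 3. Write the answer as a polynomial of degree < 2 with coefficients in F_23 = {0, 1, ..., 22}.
a(x)^(-1) ≡ 14x + 18 (mod f(x))

Since f is irreducible over F_23, F_23[x]/(f) is a field and a(x) ≠ 0 has an inverse. Apply the extended Euclidean algorithm to f(x) and a(x) in F_23[x]: f(x) = (21x + 4)·a(x) + (10). The last nonzero remainder is the constant 10 = gcd(f, a) in F_23. Back-substituting through the division chain expresses 10 = s(x)·a(x) + t(x)·f(x) with s(x) ≡ 2x + 19 (mod f), so (2x + 19)·a(x) ≡ 10 (mod f). Multiplying by 10^(-1) ≡ 7 in F_23 gives a(x)^(-1) ≡ 7·(2x + 19) ≡ 14x + 18 (mod f). Check: (11x + 3)·(14x + 18) = 16x^2 + 10x + 8 ≡ 1 (mod x^2 + 15x + 22).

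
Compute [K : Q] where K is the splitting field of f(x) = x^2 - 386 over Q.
[K : Q] = 2

f(x) = x^2 - 386 factors as (x - √386)(x + √386). The splitting field is K = Q(√386). Since 386 is squarefree and > 1, it is not a perfect square, so x^2 - 386 is irreducible over Q and [Q(√386) : Q] = 2. Hence [K : Q] = 2.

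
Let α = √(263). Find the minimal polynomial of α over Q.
m_α(x) = x^2 - 263

α satisfies α^2 - 263 = 0, so x^2 - 263 annihilates α. Since d = 263 is squarefree and ≠ 1, it is not a perfect square in Q, so x^2 - 263 has no rational root and is therefore irreducible over Q (a degree-2 polynomial over a field is irreducible iff it has no root). Hence m_α(x) = x^2 - 263.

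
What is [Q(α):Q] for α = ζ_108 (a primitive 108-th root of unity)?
[Q(α):Q] = 36

The minimal polynomial of ζ_108 over Q is the 108-th cyclotomic polynomial Φ_108(x), which is irreducible over Q and has degree φ(108) = 36. Hence [Q(α):Q] = φ(108) = 36.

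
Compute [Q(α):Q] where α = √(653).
[Q(α):Q] = 2

[Q(α):Q] equals the degree of the minimal polynomial of α. Here α^2 = 653 and x^2 - 653 is irreducible (d = 653 is squarefree, ≠ 1, hence not a square), so deg(m_α) = 2. Thus [Q(α):Q] = 2.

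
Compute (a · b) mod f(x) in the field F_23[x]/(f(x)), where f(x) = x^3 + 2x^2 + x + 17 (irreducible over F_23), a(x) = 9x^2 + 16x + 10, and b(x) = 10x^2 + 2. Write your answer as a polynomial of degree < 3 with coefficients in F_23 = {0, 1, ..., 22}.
a · b ≡ 22x^2 + 17x + 15 (mod f(x))

Multiply in F_23[x]: a(x)·b(x) = (9x^2 + 16x + 10)·(10x^2 + 2) = 21x^4 + 22x^3 + 3x^2 + 9x + 20. This has degree ≥ 3, so divide by f(x) over F_23: 21x^4 + 22x^3 + 3x^2 + 9x + 20 = (21x + 3)·(x^3 + 2x^2 + x + 17) + (22x^2 + 17x + 15). Hence a·b ≡ 22x^2 + 17x + 15 (mod f). (F_23[x]/(f) is a field with 23^3 = 12167 elements since f is irreducible of degree 3.)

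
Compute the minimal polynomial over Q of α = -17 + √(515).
m_α(x) = x^2 + 34x - 226

From α + 17 = √(515), squaring gives (α + 17)^2 = 515, i.e. α^2 + 34α + 289 = 515, so α^2 + 34α - 226 = 0. The discriminant of x^2 + 34x - 226 is (34)^2 - 4·(-226) = 1156 + 904 = 2060, and 4·(515) is not a perfect square in Q since 515 is squarefree and ≠ 1. Hence x^2 + 34x - 226 is irreducible over Q and is the minimal polynomial of α.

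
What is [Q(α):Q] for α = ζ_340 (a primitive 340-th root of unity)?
[Q(α):Q] = 128

The minimal polynomial of ζ_340 over Q is the 340-th cyclotomic polynomial Φ_340(x), which is irreducible over Q and has degree φ(340) = 128. Hence [Q(α):Q] = φ(340) = 128.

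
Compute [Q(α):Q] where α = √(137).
[Q(α):Q] = 2

[Q(α):Q] equals the degree of the minimal polynomial of α. Here α^2 = 137 and x^2 - 137 is irreducible (d = 137 is squarefree, ≠ 1, hence not a square), so deg(m_α) = 2. Thus [Q(α):Q] = 2.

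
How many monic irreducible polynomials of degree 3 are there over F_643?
There are 88615688 monic irreducible polynomials of degree 3 over F_643

Each element of F_{643^3} that lies in no proper subfield is a root of exactly one monic irreducible of degree 3 over F_643, and each such polynomial has 3 distinct roots in F_{643^3}. By Möbius inversion the count is N_643(3) = (1/3) Σ_{d|3} μ(3/d) · 643^d = (1/3)(μ(3)·643^1 + μ(1)·643^3) = 265847064/3 = 88615688.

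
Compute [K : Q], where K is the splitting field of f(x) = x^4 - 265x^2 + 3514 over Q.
[K : Q] = 4

Solving the quadratic in x^2: x^2 = (265 ± √(265^2 - 4·3514))/2 = (265 ± √56169)/2 = (265 ± 237)/2, giving x^2 = 251 or x^2 = 14. So f(x) = (x^2 - 251)(x^2 - 14) and the roots of f are ±√251, ±√14. Hence the splitting field is K = Q(√251, √14). Since 251 and 14 are distinct squarefree integers > 1, their product 3514 is not a perfect square, so √14 ∉ Q(√251). By the tower law [K:Q] = [Q(√251,√14):Q(√251)] · [Q(√251):Q] = 2 · 2 = 4.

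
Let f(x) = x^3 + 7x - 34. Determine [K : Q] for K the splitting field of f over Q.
[K : Q] = 6

By the rational root test, any rational root of the monic integer polynomial f(x) = x^3 + 7x - 34 must be an integer dividing the constant term -34, i.e. one of ±{1, 2, 17, 34}. Evaluating: f(1) = -26, f(-1) = -42, f(2) = -12, f(-2) = -56, f(17) = 4998, f(-17) = -5066, f(34) = 39508, f(-34) = -39576; none is 0, so f has no rational root and is therefore irreducible over Q (a cubic with no linear factor over a field is irreducible). For an irreducible cubic, the Galois group is A_3 or S_3 according as the discriminant disc(f) = -4a^3 - 27b^2 = -4·(7)^3 - 27·(-34)^2 = -32584 is or is not a square in Q. Here disc(f) = -32584 is not a perfect square in Q, so the Galois group of f over Q is not contained in A_3 and must be all of S_3. The splitting field has degree |S_3| = 6 over Q, so [K : Q] = 6.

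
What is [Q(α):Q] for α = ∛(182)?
[Q(α):Q] = 3

The minimal polynomial of α is x^3 - 182, irreducible over Q since 182 is not a perfect cube (so x^3 - 182 has no rational root). Hence [Q(α):Q] = deg(m_α) = 3.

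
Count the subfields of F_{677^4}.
F_{677^4} has 3 subfields

The subfields of F_{p^n} are exactly the fields F_{p^d} for d | n (each is the fixed field of the unique index-d subgroup of Gal(F_{p^n}/F_p) ≅ Z/nZ). The divisors of n = 4 are {1, 2, 4}, giving 3 subfields: F_{677^1}, F_{677^2}, F_{677^4}.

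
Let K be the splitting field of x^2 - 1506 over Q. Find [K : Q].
[K : Q] = 2

f(x) = x^2 - 1506 factors as (x - √1506)(x + √1506). The splitting field is K = Q(√1506). Since 1506 is squarefree and > 1, it is not a perfect square, so x^2 - 1506 is irreducible over Q and [Q(√1506) : Q] = 2. Hence [K : Q] = 2.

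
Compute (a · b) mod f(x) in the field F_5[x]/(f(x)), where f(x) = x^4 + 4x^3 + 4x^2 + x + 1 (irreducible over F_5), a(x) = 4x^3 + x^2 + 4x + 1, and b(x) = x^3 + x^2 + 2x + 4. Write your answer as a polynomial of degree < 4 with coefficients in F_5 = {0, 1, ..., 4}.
a · b ≡ 4x^3 + x^2 + 3x + 3 (mod f(x))

Multiply in F_5[x]: a(x)·b(x) = (4x^3 + x^2 + 4x + 1)·(x^3 + x^2 + 2x + 4) = 4x^6 + 3x^4 + 3x^3 + 3x^2 + 3x + 4. This has degree ≥ 4, so divide by f(x) over F_5: 4x^6 + 3x^4 + 3x^3 + 3x^2 + 3x + 4 = (4x^2 + 4x + 1)·(x^4 + 4x^3 + 4x^2 + x + 1) + (4x^3 + x^2 + 3x + 3). Hence a·b ≡ 4x^3 + x^2 + 3x + 3 (mod f). (F_5[x]/(f) is a field with 5^4 = 625 elements since f is irreducible of degree 4.)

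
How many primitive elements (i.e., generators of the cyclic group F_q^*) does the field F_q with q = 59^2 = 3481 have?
There are φ(3480) = 896 primitive elements

F_q^* is cyclic of order q - 1 = 3480. A cyclic group of order m has exactly φ(m) generators. Here m = 3480 = 2^3 · 3 · 5 · 29, so the number of primitive elements is φ(3480) = 896.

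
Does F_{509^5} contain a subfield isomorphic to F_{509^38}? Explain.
No: F_{509^38} is not a subfield of F_{509^5}

F_{p^m} embeds in F_{p^n} iff m | n. Here 38 ∤ 5 (since 5 = 0·38 + 5 with remainder 5 ≠ 0), so F_{509^38} is not a subfield of F_{509^5}. Equivalently: if it were, the tower law would give 38 = [F_{509^38}:F_509] dividing [F_{509^5}:F_509] = 5, contradiction.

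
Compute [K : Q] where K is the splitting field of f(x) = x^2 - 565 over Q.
[K : Q] = 2

f(x) = x^2 - 565 factors as (x - √565)(x + √565). The splitting field is K = Q(√565). Since 565 is squarefree and > 1, it is not a perfect square, so x^2 - 565 is irreducible over Q and [Q(√565) : Q] = 2. Hence [K : Q] = 2.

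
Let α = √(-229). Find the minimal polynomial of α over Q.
m_α(x) = x^2 + 229

α satisfies α^2 + 229 = 0, so x^2 + 229 annihilates α. Since d = -229 is squarefree and ≠ 1, it is not a perfect square in Q, so x^2 + 229 has no rational root and is therefore irreducible over Q (a degree-2 polynomial over a field is irreducible iff it has no root). Hence m_α(x) = x^2 + 229.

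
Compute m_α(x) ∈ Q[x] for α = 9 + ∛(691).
m_α(x) = x^3 - 27x^2 + 243x - 1420

Set β = α - 9 = ∛(691), so β^3 = 691. Then (α - 9)^3 - 691 = 0, i.e. α is a root of g(x) = (x - 9)^3 - 691 = x^3 - 27x^2 + 243x - 1420. Since g(x) = h(x - 9) where h(x) = x^3 - 691, and h is irreducible over Q (because 691 is not a perfect cube, so h has no rational root, and a monic cubic with no rational root is irreducible), g is also irreducible (irreducibility is preserved under the substitution x → x - 9). Hence m_α(x) = x^3 - 27x^2 + 243x - 1420.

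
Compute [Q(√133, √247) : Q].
[Q(√133, √247) : Q] = 4

[Q(√133):Q] = 2 (min poly x^2 - 133, irreducible since 133 is squarefree > 1). For the top step, suppose √247 ∈ Q(√133), say √247 = c + d√133 with c, d ∈ Q. Squaring: 247 = c^2 + 133d^2 + 2cd√133. Since √133 ∉ Q this forces 2cd = 0. If d = 0 then √247 = c ∈ Q, contradicting 247 squarefree > 1. If c = 0 then 247 = 133d^2, so 133·247 = (133d)^2 is a perfect square in Q — but 133·247 = 32851 is not a perfect square (since 133 and 247 are distinct squarefree integers). Contradiction. Hence √247 ∉ Q(√133), so x^2 - 247 stays irreducible over Q(√133) and [Q(√133, √247) : Q(√133)] = 2. By the tower law, [Q(√133, √247) : Q] = 2 · 2 = 4.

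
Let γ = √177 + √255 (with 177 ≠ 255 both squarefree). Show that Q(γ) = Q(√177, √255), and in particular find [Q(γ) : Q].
[Q(γ) : Q] = 4 (equivalently, Q(γ) = Q(√177, √255))

Obviously Q(γ) ⊆ Q(√177, √255), and [Q(√177, √255):Q] = 4 (since 177, 255 are distinct squarefree integers > 1 with 45135 not a perfect square). To show equality we compute the minimal polynomial of γ. From γ = √177 + √255: γ^2 = 177 + 2√(45135) + 255 = 432 + 2√(45135), so γ^2 - 432 = 2√(45135); squaring, (γ^2 - 432)^2 = 4·45135, i.e. γ^4 - 864γ^2 + 186624 - 180540 = 0, i.e. γ^4 - 864γ^2 + 6084 = 0. So γ is a root of x^4 - 864x^2 + 6084. This polynomial is irreducible over Q: it has no rational root (each ±√177 ± √255 is irrational), and any factorization into two quadratics over Q would force √(45135) ∈ Q (pairing opposite roots) or √177, √255 ∈ Q (other pairings), all impossible. Hence [Q(γ):Q] = 4 = [Q(√177, √255):Q], so Q(γ) = Q(√177, √255).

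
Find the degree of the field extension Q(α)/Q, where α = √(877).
[Q(α):Q] = 2

[Q(α):Q] equals the degree of the minimal polynomial of α. Here α^2 = 877 and x^2 - 877 is irreducible (d = 877 is squarefree, ≠ 1, hence not a square), so deg(m_α) = 2. Thus [Q(α):Q] = 2.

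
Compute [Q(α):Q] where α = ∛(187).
[Q(α):Q] = 3

The minimal polynomial of α is x^3 - 187, irreducible over Q since 187 is not a perfect cube (so x^3 - 187 has no rational root). Hence [Q(α):Q] = deg(m_α) = 3.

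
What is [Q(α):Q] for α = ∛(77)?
[Q(α):Q] = 3

The minimal polynomial of α is x^3 - 77, irreducible over Q since 77 is not a perfect cube (so x^3 - 77 has no rational root). Hence [Q(α):Q] = deg(m_α) = 3.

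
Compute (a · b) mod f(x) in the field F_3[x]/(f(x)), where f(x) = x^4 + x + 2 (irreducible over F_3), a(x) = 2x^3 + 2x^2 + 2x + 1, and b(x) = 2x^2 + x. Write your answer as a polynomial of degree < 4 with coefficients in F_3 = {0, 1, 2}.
a · b ≡ 2x (mod f(x))

Multiply in F_3[x]: a(x)·b(x) = (2x^3 + 2x^2 + 2x + 1)·(2x^2 + x) = x^5 + x^2 + x. This has degree ≥ 4, so divide by f(x) over F_3: x^5 + x^2 + x = (x)·(x^4 + x + 2) + (2x). Hence a·b ≡ 2x (mod f). (F_3[x]/(f) is a field with 3^4 = 81 elements since f is irreducible of degree 4.)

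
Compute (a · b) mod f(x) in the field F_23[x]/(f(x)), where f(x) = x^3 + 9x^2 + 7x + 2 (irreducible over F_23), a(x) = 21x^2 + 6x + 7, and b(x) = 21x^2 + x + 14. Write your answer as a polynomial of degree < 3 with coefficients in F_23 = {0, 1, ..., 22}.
a · b ≡ 18x^2 + 19x + 14 (mod f(x))

Multiply in F_23[x]: a(x)·b(x) = (21x^2 + 6x + 7)·(21x^2 + x + 14) = 4x^4 + 9x^3 + 10x^2 + 22x + 6. This has degree ≥ 3, so divide by f(x) over F_23: 4x^4 + 9x^3 + 10x^2 + 22x + 6 = (4x + 19)·(x^3 + 9x^2 + 7x + 2) + (18x^2 + 19x + 14). Hence a·b ≡ 18x^2 + 19x + 14 (mod f). (F_23[x]/(f) is a field with 23^3 = 12167 elements since f is irreducible of degree 3.)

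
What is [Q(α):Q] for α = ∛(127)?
[Q(α):Q] = 3

The minimal polynomial of α is x^3 - 127, irreducible over Q since 127 is not a perfect cube (so x^3 - 127 has no rational root). Hence [Q(α):Q] = deg(m_α) = 3.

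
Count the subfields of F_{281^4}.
F_{281^4} has 3 subfields

The subfields of F_{p^n} are exactly the fields F_{p^d} for d | n (each is the fixed field of the unique index-d subgroup of Gal(F_{p^n}/F_p) ≅ Z/nZ). The divisors of n = 4 are {1, 2, 4}, giving 3 subfields: F_{281^1}, F_{281^2}, F_{281^4}.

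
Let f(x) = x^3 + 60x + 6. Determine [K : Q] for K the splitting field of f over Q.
[K : Q] = 6

By the rational root test, any rational root of the monic integer polynomial f(x) = x^3 + 60x + 6 must be an integer dividing the constant term 6, i.e. one of ±{1, 2, 3, 6}. Evaluating: f(1) = 67, f(-1) = -55, f(2) = 134, f(-2) = -122, f(3) = 213, f(-3) = -201, f(6) = 582, f(-6) = -570; none is 0, so f has no rational root and is therefore irreducible over Q (a cubic with no linear factor over a field is irreducible). For an irreducible cubic, the Galois group is A_3 or S_3 according as the discriminant disc(f) = -4a^3 - 27b^2 = -4·(60)^3 - 27·(6)^2 = -864972 is or is not a square in Q. Here disc(f) = -864972 is not a perfect square in Q, so the Galois group of f over Q is not contained in A_3 and must be all of S_3. The splitting field has degree |S_3| = 6 over Q, so [K : Q] = 6.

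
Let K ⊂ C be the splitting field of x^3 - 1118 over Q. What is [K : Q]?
[K : Q] = 6

The roots of x^3 - 1118 are ∛1118, ω∛1118, ω^2∛1118 where ω = e^(2πi/3) is a primitive cube root of unity, so K = Q(∛1118, ω). Now [Q(∛1118):Q] = 3 (since 1118 is not a perfect cube, x^3 - 1118 is irreducible) and [Q(ω):Q] = 2. Both 2 and 3 divide [K:Q], and [K:Q] ≤ 3·2 = 6, so [K:Q] = 6. (Equivalently: Q(∛1118) ⊂ R but ω ∉ R, so [K : Q(∛1118)] = 2.)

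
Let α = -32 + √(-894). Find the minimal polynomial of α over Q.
m_α(x) = x^2 + 64x + 1918

From α + 32 = √(-894), squaring gives (α + 32)^2 = -894, i.e. α^2 + 64α + 1024 = -894, so α^2 + 64α + 1918 = 0. The discriminant of x^2 + 64x + 1918 is (64)^2 - 4·(1918) = 4096 - 7672 = -3576, and 4·(-894) is not a perfect square in Q since -894 is squarefree and ≠ 1. Hence x^2 + 64x + 1918 is irreducible over Q and is the minimal polynomial of α.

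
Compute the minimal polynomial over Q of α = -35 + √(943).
m_α(x) = x^2 + 70x + 282

From α + 35 = √(943), squaring gives (α + 35)^2 = 943, i.e. α^2 + 70α + 1225 = 943, so α^2 + 70α + 282 = 0. The discriminant of x^2 + 70x + 282 is (70)^2 - 4·(282) = 4900 - 1128 = 3772, and 4·(943) is not a perfect square in Q since 943 is squarefree and ≠ 1. Hence x^2 + 70x + 282 is irreducible over Q and is the minimal polynomial of α.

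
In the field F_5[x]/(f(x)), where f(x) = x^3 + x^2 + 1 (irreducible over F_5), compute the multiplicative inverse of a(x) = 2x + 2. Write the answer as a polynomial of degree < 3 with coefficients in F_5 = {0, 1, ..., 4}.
a(x)^(-1) ≡ 2x^2 (mod f(x))

Since f is irreducible over F_5, F_5[x]/(f) is a field and a(x) ≠ 0 has an inverse. Apply the extended Euclidean algorithm to f(x) and a(x) in F_5[x]: f(x) = (3x^2)·a(x) + (1). The last nonzero remainder is the constant 1 = gcd(f, a) in F_5. Back-substituting through the division chain expresses 1 = s(x)·a(x) + t(x)·f(x) with s(x) ≡ 2x^2 (mod f), so a(x)^(-1) ≡ s(x) = 2x^2 (mod f). Check: (2x + 2)·(2x^2) = 4x^3 + 4x^2 ≡ 1 (mod x^3 + x^2 + 1).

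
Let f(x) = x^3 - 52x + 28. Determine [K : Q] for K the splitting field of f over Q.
[K : Q] = 6

By the rational root test, any rational root of the monic integer polynomial f(x) = x^3 - 52x + 28 must be an integer dividing the constant term 28, i.e. one of ±{1, 2, 4, 7, 14, 28}. Evaluating: f(1) = -23, f(-1) = 79, f(2) = -68, f(-2) = 124, f(4) = -116, f(-4) = 172, f(7) = 7, f(-7) = 49, f(14) = 2044, f(-14) = -1988, f(28) = 20524, f(-28) = -20468; none is 0, so f has no rational root and is therefore irreducible over Q (a cubic with no linear factor over a field is irreducible). For an irreducible cubic, the Galois group is A_3 or S_3 according as the discriminant disc(f) = -4a^3 - 27b^2 = -4·(-52)^3 - 27·(28)^2 = 541264 is or is not a square in Q. Here disc(f) = 541264 is not a perfect square in Q, so the Galois group of f over Q is not contained in A_3 and must be all of S_3. The splitting field has degree |S_3| = 6 over Q, so [K : Q] = 6.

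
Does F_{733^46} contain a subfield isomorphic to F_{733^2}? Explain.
Yes: F_{733^2} is a subfield of F_{733^46}

F_{p^m} embeds in F_{p^n} iff m | n (since F_{p^n} is the splitting field of x^(p^n) - x, and F_{p^m} ⊂ F_{p^n} forces p^n to be a power of p^m, i.e. m | n; conversely if m | n then every root of x^(p^m) - x is a root of x^(p^n) - x). Here 2 | 46 (since 46 = 23·2), so F_{733^2} is a subfield of F_{733^46}, and [F_{733^46} : F_{733^2}] = 46/2 = 23.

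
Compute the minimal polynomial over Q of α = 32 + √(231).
m_α(x) = x^2 - 64x + 793

From α - 32 = √(231), squaring gives (α - 32)^2 = 231, i.e. α^2 - 64α + 1024 = 231, so α^2 - 64α + 793 = 0. The discriminant of x^2 - 64x + 793 is (-64)^2 - 4·(793) = 4096 - 3172 = 924, and 4·(231) is not a perfect square in Q since 231 is squarefree and ≠ 1. Hence x^2 - 64x + 793 is irreducible over Q and is the minimal polynomial of α.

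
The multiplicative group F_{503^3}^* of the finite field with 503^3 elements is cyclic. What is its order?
|F_{503^3}^*| = 127263526

F_{503^3} has 503^3 = 127263527 elements; its multiplicative group consists of all nonzero elements, so |F_{503^3}^*| = 127263527 - 1 = 127263526. (It is cyclic since any finite subgroup of the multiplicative group of a field is cyclic.)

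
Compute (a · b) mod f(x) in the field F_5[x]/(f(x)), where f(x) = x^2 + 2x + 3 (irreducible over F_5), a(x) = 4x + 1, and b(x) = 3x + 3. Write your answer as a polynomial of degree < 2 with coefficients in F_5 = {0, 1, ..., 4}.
a · b ≡ x + 2 (mod f(x))

Multiply in F_5[x]: a(x)·b(x) = (4x + 1)·(3x + 3) = 2x^2 + 3. This has degree ≥ 2, so divide by f(x) over F_5: 2x^2 + 3 = (2)·(x^2 + 2x + 3) + (x + 2). Hence a·b ≡ x + 2 (mod f). (F_5[x]/(f) is a field with 5^2 = 25 elements since f is irreducible of degree 2.)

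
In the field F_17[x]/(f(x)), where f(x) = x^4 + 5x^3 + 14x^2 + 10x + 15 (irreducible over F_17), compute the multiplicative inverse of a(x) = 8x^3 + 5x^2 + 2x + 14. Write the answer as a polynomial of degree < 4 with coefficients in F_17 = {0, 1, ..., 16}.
a(x)^(-1) ≡ x^3 + 16x^2 + x + 15 (mod f(x))

Since f is irreducible over F_17, F_17[x]/(f) is a field and a(x) ≠ 0 has an inverse. Apply the extended Euclidean algorithm to f(x) and a(x) in F_17[x]: f(x) = (15x + 4)·a(x) + (15x^2 + 13x + 10);  a(x) = (13x + 14)·(15x^2 + 13x + 10) + (13x + 10);  (15x^2 + 13x + 10) = (9x + 15)·(13x + 10) + (13). The last nonzero remainder is the constant 13 = gcd(f, a) in F_17. Back-substituting through the division chain expresses 13 = s(x)·a(x) + t(x)·f(x) with s(x) ≡ 13x^3 + 4x^2 + 13x + 8 (mod f), so (13x^3 + 4x^2 + 13x + 8)·a(x) ≡ 13 (mod f). Multiplying by 13^(-1) ≡ 4 in F_17 gives a(x)^(-1) ≡ 4·(13x^3 + 4x^2 + 13x + 8) ≡ x^3 + 16x^2 + x + 15 (mod f). Check: (8x^3 + 5x^2 + 2x + 14)·(x^3 + 16x^2 + x + 15) = 8x^6 + 14x^5 + 5x^4 + x^3 + 12x^2 + 10x + 6 ≡ 1 (mod x^4 + 5x^3 + 14x^2 + 10x + 15).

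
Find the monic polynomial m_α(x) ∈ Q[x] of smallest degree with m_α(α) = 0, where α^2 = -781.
m_α(x) = x^2 + 781

α satisfies α^2 + 781 = 0, so x^2 + 781 annihilates α. Since d = -781 is squarefree and ≠ 1, it is not a perfect square in Q, so x^2 + 781 has no rational root and is therefore irreducible over Q (a degree-2 polynomial over a field is irreducible iff it has no root). Hence m_α(x) = x^2 + 781.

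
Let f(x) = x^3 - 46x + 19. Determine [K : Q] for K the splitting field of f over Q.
[K : Q] = 6

By the rational root test, any rational root of the monic integer polynomial f(x) = x^3 - 46x + 19 must be an integer dividing the constant term 19, i.e. one of ±{1, 19}. Evaluating: f(1) = -26, f(-1) = 64, f(19) = 6004, f(-19) = -5966; none is 0, so f has no rational root and is therefore irreducible over Q (a cubic with no linear factor over a field is irreducible). For an irreducible cubic, the Galois group is A_3 or S_3 according as the discriminant disc(f) = -4a^3 - 27b^2 = -4·(-46)^3 - 27·(19)^2 = 379597 is or is not a square in Q. Here disc(f) = 379597 is not a perfect square in Q, so the Galois group of f over Q is not contained in A_3 and must be all of S_3. The splitting field has degree |S_3| = 6 over Q, so [K : Q] = 6.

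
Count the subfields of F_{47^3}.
F_{47^3} has 2 subfields

The subfields of F_{p^n} are exactly the fields F_{p^d} for d | n (each is the fixed field of the unique index-d subgroup of Gal(F_{p^n}/F_p) ≅ Z/nZ). The divisors of n = 3 are {1, 3}, giving 2 subfields: F_{47^1}, F_{47^3}.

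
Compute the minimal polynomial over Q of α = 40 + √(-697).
m_α(x) = x^2 - 80x + 2297

From α - 40 = √(-697), squaring gives (α - 40)^2 = -697, i.e. α^2 - 80α + 1600 = -697, so α^2 - 80α + 2297 = 0. The discriminant of x^2 - 80x + 2297 is (-80)^2 - 4·(2297) = 6400 - 9188 = -2788, and 4·(-697) is not a perfect square in Q since -697 is squarefree and ≠ 1. Hence x^2 - 80x + 2297 is irreducible over Q and is the minimal polynomial of α.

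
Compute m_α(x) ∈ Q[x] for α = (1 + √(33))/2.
m_α(x) = x^2 - x - 8

From 2α - 1 = √(33), squaring gives (2α - 1)^2 = 33, i.e. 4α^2 - 4α + 1 = 33, so α^2 - α + (1 - 33)/4 = 0. Since 33 ≡ 1 (mod 4), (1 - 33)/4 = -8 ∈ Z. The polynomial x^2 - x - 8 has discriminant 1 - 4·(-8) = 33, which is not a perfect square in Q (d = 33 is squarefree and ≠ 1), so x^2 - x - 8 is irreducible over Q. It is the minimal polynomial of α.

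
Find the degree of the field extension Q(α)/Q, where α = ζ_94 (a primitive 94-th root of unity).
[Q(α):Q] = 46

The minimal polynomial of ζ_94 over Q is the 94-th cyclotomic polynomial Φ_94(x), which is irreducible over Q and has degree φ(94) = 46. Hence [Q(α):Q] = φ(94) = 46.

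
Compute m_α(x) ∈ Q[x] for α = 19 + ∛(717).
m_α(x) = x^3 - 57x^2 + 1083x - 7576

Set β = α - 19 = ∛(717), so β^3 = 717. Then (α - 19)^3 - 717 = 0, i.e. α is a root of g(x) = (x - 19)^3 - 717 = x^3 - 57x^2 + 1083x - 7576. Since g(x) = h(x - 19) where h(x) = x^3 - 717, and h is irreducible over Q (because 717 is not a perfect cube, so h has no rational root, and a monic cubic with no rational root is irreducible), g is also irreducible (irreducibility is preserved under the substitution x → x - 19). Hence m_α(x) = x^3 - 57x^2 + 1083x - 7576.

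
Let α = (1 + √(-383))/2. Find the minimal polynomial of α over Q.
m_α(x) = x^2 - x + 96

From 2α - 1 = √(-383), squaring gives (2α - 1)^2 = -383, i.e. 4α^2 - 4α + 1 = -383, so α^2 - α + (1 + 383)/4 = 0. Since -383 ≡ 1 (mod 4), (1 + 383)/4 = 96 ∈ Z. The polynomial x^2 - x + 96 has discriminant 1 - 4·(96) = -383, which is not a perfect square in Q (d = -383 is squarefree and ≠ 1), so x^2 - x + 96 is irreducible over Q. It is the minimal polynomial of α.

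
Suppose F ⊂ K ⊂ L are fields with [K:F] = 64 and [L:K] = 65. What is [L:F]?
[L:F] = 4160

The tower law says that for any tower of field extensions F ⊂ K ⊂ L with finite degrees, [L:F] = [L:K] · [K:F]. Here this gives [L:F] = 65 · 64 = 4160.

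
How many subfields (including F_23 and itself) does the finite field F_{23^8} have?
F_{23^8} has 4 subfields

The subfields of F_{p^n} are exactly the fields F_{p^d} for d | n (each is the fixed field of the unique index-d subgroup of Gal(F_{p^n}/F_p) ≅ Z/nZ). The divisors of n = 8 are {1, 2, 4, 8}, giving 4 subfields: F_{23^1}, F_{23^2}, F_{23^4}, F_{23^8}.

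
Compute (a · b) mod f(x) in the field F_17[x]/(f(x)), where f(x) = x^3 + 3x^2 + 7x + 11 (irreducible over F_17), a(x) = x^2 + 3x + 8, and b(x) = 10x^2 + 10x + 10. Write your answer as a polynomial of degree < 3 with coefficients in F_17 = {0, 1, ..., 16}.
a · b ≡ 3x^2 + 15x + 4 (mod f(x))

Multiply in F_17[x]: a(x)·b(x) = (x^2 + 3x + 8)·(10x^2 + 10x + 10) = 10x^4 + 6x^3 + x^2 + 8x + 12. This has degree ≥ 3, so divide by f(x) over F_17: 10x^4 + 6x^3 + x^2 + 8x + 12 = (10x + 10)·(x^3 + 3x^2 + 7x + 11) + (3x^2 + 15x + 4). Hence a·b ≡ 3x^2 + 15x + 4 (mod f). (F_17[x]/(f) is a field with 17^3 = 4913 elements since f is irreducible of degree 3.)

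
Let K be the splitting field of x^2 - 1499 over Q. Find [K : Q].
[K : Q] = 2

f(x) = x^2 - 1499 factors as (x - √1499)(x + √1499). The splitting field is K = Q(√1499). Since 1499 is squarefree and > 1, it is not a perfect square, so x^2 - 1499 is irreducible over Q and [Q(√1499) : Q] = 2. Hence [K : Q] = 2.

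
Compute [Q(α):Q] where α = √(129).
[Q(α):Q] = 2

[Q(α):Q] equals the degree of the minimal polynomial of α. Here α^2 = 129 and x^2 - 129 is irreducible (d = 129 is squarefree, ≠ 1, hence not a square), so deg(m_α) = 2. Thus [Q(α):Q] = 2.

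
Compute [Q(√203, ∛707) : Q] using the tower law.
[Q(√203, ∛707) : Q] = 6

Let L = Q(√203, ∛707). Since Q(√203) ⊂ L and [Q(√203):Q] = 2, the tower law gives 2 | [L:Q]. Likewise Q(∛707) ⊂ L with [Q(∛707):Q] = 3 (because 707 is not a perfect cube), so 3 | [L:Q]. As gcd(2,3) = 1, [L:Q] is divisible by 6. Conversely L is generated over Q by √203 and ∛707, so [L:Q] ≤ 2·3 = 6. Therefore [Q(√203, ∛707) : Q] = 6.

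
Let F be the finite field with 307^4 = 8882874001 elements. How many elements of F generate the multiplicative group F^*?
There are φ(8882874000) = 1548288000 primitive elements

F_q^* is cyclic of order q - 1 = 8882874000. A cyclic group of order m has exactly φ(m) generators. Here m = 8882874000 = 2^4 · 3^2 · 5^3 · 7 · 11 · 13 · 17 · 29, so the number of primitive elements is φ(8882874000) = 1548288000.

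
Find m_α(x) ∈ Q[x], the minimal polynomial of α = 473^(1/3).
m_α(x) = x^3 - 473

α satisfies α^3 = 473, so x^3 - 473 annihilates α. By the rational root test, a rational root p/q (in lowest terms) of x^3 - 473 would satisfy p^3 = 473 q^3, forcing q = 1 and p^3 = 473; but 473 is not a perfect cube, contradiction. A monic cubic over Q with no rational root is irreducible (any nontrivial factorization would include a linear factor). Hence x^3 - 473 is the minimal polynomial of α, and in particular [Q(α):Q] = 3.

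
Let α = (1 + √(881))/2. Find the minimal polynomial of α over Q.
m_α(x) = x^2 - x - 220

From 2α - 1 = √(881), squaring gives (2α - 1)^2 = 881, i.e. 4α^2 - 4α + 1 = 881, so α^2 - α + (1 - 881)/4 = 0. Since 881 ≡ 1 (mod 4), (1 - 881)/4 = -220 ∈ Z. The polynomial x^2 - x - 220 has discriminant 1 - 4·(-220) = 881, which is not a perfect square in Q (d = 881 is squarefree and ≠ 1), so x^2 - x - 220 is irreducible over Q. It is the minimal polynomial of α.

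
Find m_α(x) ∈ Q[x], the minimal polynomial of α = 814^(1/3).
m_α(x) = x^3 - 814

α satisfies α^3 = 814, so x^3 - 814 annihilates α. By the rational root test, a rational root p/q (in lowest terms) of x^3 - 814 would satisfy p^3 = 814 q^3, forcing q = 1 and p^3 = 814; but 814 is not a perfect cube, contradiction. A monic cubic over Q with no rational root is irreducible (any nontrivial factorization would include a linear factor). Hence x^3 - 814 is the minimal polynomial of α, and in particular [Q(α):Q] = 3.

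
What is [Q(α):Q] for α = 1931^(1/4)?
[Q(α):Q] = 4

α is a root of x^4 - 1931. By Eisenstein's criterion at the prime p = 1931 (which divides the constant term 1931 but p^2 = 3728761 does not, since 1931 is squarefree), x^4 - 1931 is irreducible over Q. Hence [Q(α):Q] = 4.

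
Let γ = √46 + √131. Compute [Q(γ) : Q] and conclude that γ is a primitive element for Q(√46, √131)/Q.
[Q(γ) : Q] = 4 (equivalently, Q(γ) = Q(√46, √131))

Obviously Q(γ) ⊆ Q(√46, √131), and [Q(√46, √131):Q] = 4 (since 46, 131 are distinct squarefree integers > 1 with 6026 not a perfect square). To show equality we compute the minimal polynomial of γ. From γ = √46 + √131: γ^2 = 46 + 2√(6026) + 131 = 177 + 2√(6026), so γ^2 - 177 = 2√(6026); squaring, (γ^2 - 177)^2 = 4·6026, i.e. γ^4 - 354γ^2 + 31329 - 24104 = 0, i.e. γ^4 - 354γ^2 + 7225 = 0. So γ is a root of x^4 - 354x^2 + 7225. This polynomial is irreducible over Q: it has no rational root (each ±√46 ± √131 is irrational), and any factorization into two quadratics over Q would force √(6026) ∈ Q (pairing opposite roots) or √46, √131 ∈ Q (other pairings), all impossible. Hence [Q(γ):Q] = 4 = [Q(√46, √131):Q], so Q(γ) = Q(√46, √131).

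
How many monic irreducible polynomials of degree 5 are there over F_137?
There are 9652344864 monic irreducible polynomials of degree 5 over F_137

Each element of F_{137^5} that lies in no proper subfield is a root of exactly one monic irreducible of degree 5 over F_137, and each such polynomial has 5 distinct roots in F_{137^5}. By Möbius inversion the count is N_137(5) = (1/5) Σ_{d|5} μ(5/d) · 137^d = (1/5)(μ(5)·137^1 + μ(1)·137^5) = 48261724320/5 = 9652344864.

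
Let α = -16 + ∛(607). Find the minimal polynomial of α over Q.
m_α(x) = x^3 + 48x^2 + 768x + 3489

Set β = α + 16 = ∛(607), so β^3 = 607. Then (α + 16)^3 - 607 = 0, i.e. α is a root of g(x) = (x + 16)^3 - 607 = x^3 + 48x^2 + 768x + 3489. Since g(x) = h(x + 16) where h(x) = x^3 - 607, and h is irreducible over Q (because 607 is not a perfect cube, so h has no rational root, and a monic cubic with no rational root is irreducible), g is also irreducible (irreducibility is preserved under the substitution x → x + 16). Hence m_α(x) = x^3 + 48x^2 + 768x + 3489.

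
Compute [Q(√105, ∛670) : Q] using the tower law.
[Q(√105, ∛670) : Q] = 6

Let L = Q(√105, ∛670). Since Q(√105) ⊂ L and [Q(√105):Q] = 2, the tower law gives 2 | [L:Q]. Likewise Q(∛670) ⊂ L with [Q(∛670):Q] = 3 (because 670 is not a perfect cube), so 3 | [L:Q]. As gcd(2,3) = 1, [L:Q] is divisible by 6. Conversely L is generated over Q by √105 and ∛670, so [L:Q] ≤ 2·3 = 6. Therefore [Q(√105, ∛670) : Q] = 6.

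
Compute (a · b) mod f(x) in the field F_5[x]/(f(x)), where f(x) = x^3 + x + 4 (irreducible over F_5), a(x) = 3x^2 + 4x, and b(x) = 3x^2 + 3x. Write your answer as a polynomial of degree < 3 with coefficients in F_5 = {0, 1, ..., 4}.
a · b ≡ 3x^2 + 3x + 1 (mod f(x))

Multiply in F_5[x]: a(x)·b(x) = (3x^2 + 4x)·(3x^2 + 3x) = 4x^4 + x^3 + 2x^2. This has degree ≥ 3, so divide by f(x) over F_5: 4x^4 + x^3 + 2x^2 = (4x + 1)·(x^3 + x + 4) + (3x^2 + 3x + 1). Hence a·b ≡ 3x^2 + 3x + 1 (mod f). (F_5[x]/(f) is a field with 5^3 = 125 elements since f is irreducible of degree 3.)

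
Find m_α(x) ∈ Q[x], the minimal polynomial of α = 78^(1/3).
m_α(x) = x^3 - 78

α satisfies α^3 = 78, so x^3 - 78 annihilates α. By the rational root test, a rational root p/q (in lowest terms) of x^3 - 78 would satisfy p^3 = 78 q^3, forcing q = 1 and p^3 = 78; but 78 is not a perfect cube, contradiction. A monic cubic over Q with no rational root is irreducible (any nontrivial factorization would include a linear factor). Hence x^3 - 78 is the minimal polynomial of α, and in particular [Q(α):Q] = 3.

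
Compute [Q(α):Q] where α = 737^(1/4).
[Q(α):Q] = 4

α is a root of x^4 - 737. By Eisenstein's criterion at the prime p = 11 (which divides the constant term 737 but p^2 = 121 does not, since 737 is squarefree), x^4 - 737 is irreducible over Q. Hence [Q(α):Q] = 4.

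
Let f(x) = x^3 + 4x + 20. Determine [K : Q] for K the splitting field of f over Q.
[K : Q] = 6

By the rational root test, any rational root of the monic integer polynomial f(x) = x^3 + 4x + 20 must be an integer dividing the constant term 20, i.e. one of ±{1, 2, 4, 5, 10, 20}. Evaluating: f(1) = 25, f(-1) = 15, f(2) = 36, f(-2) = 4, f(4) = 100, f(-4) = -60, f(5) = 165, f(-5) = -125, f(10) = 1060, f(-10) = -1020, f(20) = 8100, f(-20) = -8060; none is 0, so f has no rational root and is therefore irreducible over Q (a cubic with no linear factor over a field is irreducible). For an irreducible cubic, the Galois group is A_3 or S_3 according as the discriminant disc(f) = -4a^3 - 27b^2 = -4·(4)^3 - 27·(20)^2 = -11056 is or is not a square in Q. Here disc(f) = -11056 is not a perfect square in Q, so the Galois group of f over Q is not contained in A_3 and must be all of S_3. The splitting field has degree |S_3| = 6 over Q, so [K : Q] = 6.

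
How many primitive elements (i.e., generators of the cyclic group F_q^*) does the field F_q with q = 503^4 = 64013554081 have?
There are φ(64013554080) = 14572800000 primitive elements

F_q^* is cyclic of order q - 1 = 64013554080. A cyclic group of order m has exactly φ(m) generators. Here m = 64013554080 = 2^5 · 3^2 · 5 · 7 · 251 · 25301, so the number of primitive elements is φ(64013554080) = 14572800000.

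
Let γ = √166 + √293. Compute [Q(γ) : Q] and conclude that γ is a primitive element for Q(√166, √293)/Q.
[Q(γ) : Q] = 4 (equivalently, Q(γ) = Q(√166, √293))

Obviously Q(γ) ⊆ Q(√166, √293), and [Q(√166, √293):Q] = 4 (since 166, 293 are distinct squarefree integers > 1 with 48638 not a perfect square). To show equality we compute the minimal polynomial of γ. From γ = √166 + √293: γ^2 = 166 + 2√(48638) + 293 = 459 + 2√(48638), so γ^2 - 459 = 2√(48638); squaring, (γ^2 - 459)^2 = 4·48638, i.e. γ^4 - 918γ^2 + 210681 - 194552 = 0, i.e. γ^4 - 918γ^2 + 16129 = 0. So γ is a root of x^4 - 918x^2 + 16129. This polynomial is irreducible over Q: it has no rational root (each ±√166 ± √293 is irrational), and any factorization into two quadratics over Q would force √(48638) ∈ Q (pairing opposite roots) or √166, √293 ∈ Q (other pairings), all impossible. Hence [Q(γ):Q] = 4 = [Q(√166, √293):Q], so Q(γ) = Q(√166, √293).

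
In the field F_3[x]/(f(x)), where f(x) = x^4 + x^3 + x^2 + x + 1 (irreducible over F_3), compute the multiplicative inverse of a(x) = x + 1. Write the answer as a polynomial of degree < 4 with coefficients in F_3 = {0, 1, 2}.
a(x)^(-1) ≡ 2x^3 + 2x (mod f(x))

Since f is irreducible over F_3, F_3[x]/(f) is a field and a(x) ≠ 0 has an inverse. Apply the extended Euclidean algorithm to f(x) and a(x) in F_3[x]: f(x) = (x^3 + x)·a(x) + (1). The last nonzero remainder is the constant 1 = gcd(f, a) in F_3. Back-substituting through the division chain expresses 1 = s(x)·a(x) + t(x)·f(x) with s(x) ≡ 2x^3 + 2x (mod f), so a(x)^(-1) ≡ s(x) = 2x^3 + 2x (mod f). Check: (x + 1)·(2x^3 + 2x) = 2x^4 + 2x^3 + 2x^2 + 2x ≡ 1 (mod x^4 + x^3 + x^2 + x + 1).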